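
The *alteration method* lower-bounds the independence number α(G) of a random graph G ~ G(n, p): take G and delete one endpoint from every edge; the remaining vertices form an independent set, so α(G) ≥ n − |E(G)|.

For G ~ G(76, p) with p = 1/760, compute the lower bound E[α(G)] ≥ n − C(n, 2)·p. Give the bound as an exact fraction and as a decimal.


E[|E(G)|] = C(76, 2)·p = 2850 · (1/760) = 15/4.
E[α(G)] ≥ n − E[|E(G)|] = 76 − 15/4 = 289/4.
Numerically: ≈ 72.250000.
(This is only a lower bound; the true E[α(G)] may be larger.)

E[α(G)] ≥ 289/4 ≈ 72.250000.


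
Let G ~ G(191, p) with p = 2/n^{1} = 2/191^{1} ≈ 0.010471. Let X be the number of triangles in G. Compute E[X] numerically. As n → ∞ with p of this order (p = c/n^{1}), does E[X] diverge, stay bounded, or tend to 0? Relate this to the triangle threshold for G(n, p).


Number of potential triangles: C(191, 3) = 1143135.
Each occurs with probability p³ ≈ (0.010471)³ ≈ 1.1481269e-06.
By linearity: E[X] = C(191, 3)·p³ ≈ 1143135 · 1.1481269e-06 ≈ 1.31246.
Here α = 1, so p = 2/n is exactly at the triangle threshold p ~ 1/n. Asymptotically E[X] → c³/6 = 2³/6 = 4/3 ≈ 1.33333, a bounded constant. In this regime the triangle count is asymptotically Poisson(c³/6).

E[X] ≈ 1.31246; in regime p = Θ(1/n^{1}) E[X] stays bounded (at the triangle threshold p ~ 1/n).


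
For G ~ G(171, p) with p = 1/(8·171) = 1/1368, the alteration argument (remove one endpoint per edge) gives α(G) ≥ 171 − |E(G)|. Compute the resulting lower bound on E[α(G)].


E[|E(G)|] = C(171, 2)·p = 14535 · (1/1368) = 85/8.
E[α(G)] ≥ n − E[|E(G)|] = 171 − 85/8 = 1283/8.
Numerically: ≈ 160.375.
(This is only a lower bound; the true E[α(G)] may be larger.)

E[α(G)] ≥ 1283/8 ≈ 160.375.


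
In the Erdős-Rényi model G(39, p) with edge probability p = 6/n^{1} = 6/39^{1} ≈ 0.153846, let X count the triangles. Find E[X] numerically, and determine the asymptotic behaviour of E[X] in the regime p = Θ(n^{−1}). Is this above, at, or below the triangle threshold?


Number of potential triangles: C(39, 3) = 9139.
Each occurs with probability p³ ≈ (0.153846)³ ≈ 3.64132909e-03.
By linearity: E[X] = C(39, 3)·p³ ≈ 9139 · 3.64132909e-03 ≈ 33.278107.
Here α = 1, so p = 6/n is exactly at the triangle threshold p ~ 1/n. Asymptotically E[X] → c³/6 = 6³/6 = 36 ≈ 36.000000, a bounded constant. In this regime the triangle count is asymptotically Poisson(c³/6).

E[X] ≈ 33.278107; in regime p = Θ(1/n^{1}) E[X] stays bounded (at the triangle threshold p ~ 1/n).


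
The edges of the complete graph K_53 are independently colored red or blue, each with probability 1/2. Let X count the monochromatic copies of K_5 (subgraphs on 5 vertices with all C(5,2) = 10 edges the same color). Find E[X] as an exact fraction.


Let X = Σ_S X_S over the C(53, 5) = 2869685 subsets S of size 5, where X_S = 1 if the K_5 on S is monochromatic.
For a fixed S, the K_5 on S has C(5, 2) = 10 edges. P[all 10 edges red] = (1/2)^10, and likewise for blue, so P[monochromatic] = 2·(1/2)^10 = 2^{1 − 10} = 1/512.
Summing: E[X] = C(53, 5) · 2^{1 − 10} = 2869685 · 1/512 = 2869685/512.
Numerically: E[X] ≈ 5604.854.

E[X] = C(53,5)·2^(1−C(5,2)) = 2869685/512 ≈ 5604.854.


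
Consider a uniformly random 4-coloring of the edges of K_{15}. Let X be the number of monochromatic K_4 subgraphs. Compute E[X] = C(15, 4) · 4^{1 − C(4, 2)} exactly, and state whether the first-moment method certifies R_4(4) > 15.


E[X] = C(15, 4) · 4^{1 − 6} = 1365 · 4^{−5} = 1365/1024.
As a reduced fraction: E[X] = 1365/1024 ≈ 1.333008.
Is E[X] < 1? NO.
Since E[X] ≥ 1, the first-moment bound is inconclusive at n = 15; it does NOT by itself certify R_4(4) > 15.

E[X] = 1365/1024 ≈ 1.333008; E[X] ≥ 1; first-moment method inconclusive here.


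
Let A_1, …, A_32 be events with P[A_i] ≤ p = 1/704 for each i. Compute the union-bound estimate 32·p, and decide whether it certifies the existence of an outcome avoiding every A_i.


Union bound: P[∪_{i=1}^{32} A_i] ≤ Σ_i P[A_i] ≤ 32·p = 32·(1/704) = 1/22.
Numerically: 1/22 ≈ 0.04545.
Is 1/22 < 1? YES.
Since P[∪ A_i] ≤ 1/22 < 1, the complement has P[∩ A_i^c] ≥ 1 − 1/22 = 21/22 > 0, so some outcome avoids every A_i.

32·p = 1/22 ≈ 0.04545; existence CERTIFIED by the union bound.


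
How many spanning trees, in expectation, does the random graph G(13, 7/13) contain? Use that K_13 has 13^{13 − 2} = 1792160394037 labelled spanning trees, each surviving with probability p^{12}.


K_13 has 13^{13 − 2} = 1792160394037 labelled spanning trees.
For each such spanning tree H, let X_H = 1 if all 12 edges of H are present in G. Then P[X_H = 1] = p^{12} = (7/13)^{12} = 13841287201/23298085122481.
By linearity: E[X] = Σ_H E[X_H] = 1792160394037 · p^{12} = 1792160394037 · 13841287201/23298085122481 = 13841287201/13.
Numerically: E[X] ≈ 1.06e+09.

E[X] = 1792160394037 · (7/13)^{12} = 13841287201/13 ≈ 1.06e+09.


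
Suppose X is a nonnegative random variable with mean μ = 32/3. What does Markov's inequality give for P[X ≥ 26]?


μ = E[X] = 32/3, a = 26.
Markov: P[X ≥ 26] ≤ μ/a = (32/3)/26 = 16/39.
Numerically: ≈ 0.410.
(Since a = 26 > μ = 10.667, the bound 16/39 is < 1 and informative.)

P[X ≥ 26] ≤ 16/39 ≈ 0.410.


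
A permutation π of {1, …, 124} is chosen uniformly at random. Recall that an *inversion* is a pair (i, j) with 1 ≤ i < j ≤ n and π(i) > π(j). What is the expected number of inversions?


Write X = Σ X_I over the C(124, 2) = 7626 pairs i < j, with X_I the indicator of one inversion.
There are 7626 indicators.
For each fixed pair i < j, the values π(i) and π(j) are two distinct elements of {1, …, 124} in uniformly random order; by symmetry P[π(i) > π(j)] = 1/2.
By linearity: E[X] = 7626 · (1/2) = C(124, 2) · (1/2) = 7626/2 = 3813 ≈ 3813.000.

E[X] = 3813 = 3813.000.


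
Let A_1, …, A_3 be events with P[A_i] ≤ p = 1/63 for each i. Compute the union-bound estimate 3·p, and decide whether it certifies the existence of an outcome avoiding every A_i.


Union bound: P[∪_{i=1}^{3} A_i] ≤ Σ_i P[A_i] ≤ 3·p = 3·(1/63) = 1/21.
Numerically: 1/21 ≈ 0.048.
Is 1/21 < 1? YES.
Since P[∪ A_i] ≤ 1/21 < 1, the complement has P[∩ A_i^c] ≥ 1 − 1/21 = 20/21 > 0, so some outcome avoids every A_i.

3·p = 1/21 ≈ 0.048; existence CERTIFIED by the union bound.


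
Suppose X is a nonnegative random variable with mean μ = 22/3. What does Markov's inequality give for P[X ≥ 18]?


μ = E[X] = 22/3, a = 18.
Markov: P[X ≥ 18] ≤ μ/a = (22/3)/18 = 11/27.
Numerically: ≈ 0.407.
(Since a = 18 > μ = 7.333, the bound 11/27 is < 1 and informative.)

P[X ≥ 18] ≤ 11/27 ≈ 0.407.


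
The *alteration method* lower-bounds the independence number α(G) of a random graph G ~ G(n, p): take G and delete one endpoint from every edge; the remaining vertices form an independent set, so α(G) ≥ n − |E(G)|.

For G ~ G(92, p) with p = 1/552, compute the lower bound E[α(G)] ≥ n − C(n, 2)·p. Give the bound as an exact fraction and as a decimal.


E[|E(G)|] = C(92, 2)·p = 4186 · (1/552) = 91/12.
E[α(G)] ≥ n − E[|E(G)|] = 92 − 91/12 = 1013/12.
Numerically: ≈ 84.41667.
(This is only a lower bound; the true E[α(G)] may be larger.)

E[α(G)] ≥ 1013/12 ≈ 84.41667.


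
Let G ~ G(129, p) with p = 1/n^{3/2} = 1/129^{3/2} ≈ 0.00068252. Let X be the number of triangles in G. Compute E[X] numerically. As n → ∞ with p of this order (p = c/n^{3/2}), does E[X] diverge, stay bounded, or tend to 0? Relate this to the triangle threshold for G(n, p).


Number of potential triangles: C(129, 3) = 349504.
Each occurs with probability p³ ≈ (0.00068252)³ ≈ 3.1794083e-10.
By linearity: E[X] = C(129, 3)·p³ ≈ 349504 · 3.1794083e-10 ≈ 0.00011.
Since α = 3/2 > 1, p = c/n^{3/2} = o(1/n) is below the triangle threshold p ~ 1/n. Asymptotically E[X] ~ (c³/6)·n^{3(1−α)} = (1³/6)·n^{-1.5} → 0, so by Markov's inequality G has no triangles w.h.p.

E[X] ≈ 0.00011; in regime p = Θ(1/n^{3/2}) E[X] tends to 0 (below the triangle threshold p ~ 1/n).


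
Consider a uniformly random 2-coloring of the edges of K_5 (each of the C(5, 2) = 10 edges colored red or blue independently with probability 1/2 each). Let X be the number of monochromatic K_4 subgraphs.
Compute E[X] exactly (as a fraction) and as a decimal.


Let X = Σ_S X_S over the C(5, 4) = 5 subsets S of size 4, where X_S = 1 if the K_4 on S is monochromatic.
For a fixed S, the K_4 on S has C(4, 2) = 6 edges. P[all 6 edges red] = (1/2)^6, and likewise for blue, so P[monochromatic] = 2·(1/2)^6 = 2^{1 − 6} = 1/32.
By linearity: E[X] = C(5, 4) · 2^{1 − 6} = 5 · 1/32 = 5/32.
Numerically: E[X] ≈ 0.156.

E[X] = C(5,4)·2^(1−C(4,2)) = 5/32 ≈ 0.156.


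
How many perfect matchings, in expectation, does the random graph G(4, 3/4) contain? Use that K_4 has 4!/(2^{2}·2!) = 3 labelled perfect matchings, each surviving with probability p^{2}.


K_4 has 4!/(2^{2}·2!) = 3 labelled perfect matchings.
For each such perfect matching H, let X_H = 1 if all 2 edges of H are present in G. Then P[X_H = 1] = p^{2} = (3/4)^{2} = 9/16.
By linearity: E[X] = Σ_H E[X_H] = 3 · p^{2} = 3 · 9/16 = 27/16.
Numerically: E[X] ≈ 1.688.

E[X] = 3 · (3/4)^{2} = 27/16 ≈ 1.688.


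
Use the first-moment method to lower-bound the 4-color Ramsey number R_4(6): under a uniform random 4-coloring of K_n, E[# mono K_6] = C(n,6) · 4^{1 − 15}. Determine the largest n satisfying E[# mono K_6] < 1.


We need C(n, 6) · 4^{1 − 15} < 1, i.e. C(n, 6) < 4^{15 − 1} = 268435456.
Check values of n near the boundary:
  n = 74: C(74, 6) = 185250786; 185250786 < 268435456? YES
  n = 75: C(75, 6) = 201359550; 201359550 < 268435456? YES
  n = 76: C(76, 6) = 218618940; 218618940 < 268435456? YES
  n = 77: C(77, 6) = 237093780; 237093780 < 268435456? YES
  n = 78: C(78, 6) = 256851595; 256851595 < 268435456? YES
  n = 79: C(79, 6) = 277962685; 277962685 < 268435456? NO
  n = 80: C(80, 6) = 300500200; 300500200 < 268435456? NO
  n = 81: C(81, 6) = 324540216; 324540216 < 268435456? NO
The largest n with C(n, 6) < 268435456 is n = 78 (where E[X] = 256851595/268435456 ≈ 0.956847). Hence R_4(6) > 78, i.e. R_4(6) ≥ 79.

Largest n = 78; hence R_4(6) > 78.


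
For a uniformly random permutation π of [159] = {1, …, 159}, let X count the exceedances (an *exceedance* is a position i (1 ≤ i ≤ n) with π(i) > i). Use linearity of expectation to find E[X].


Write X = Σ_{i=1}^{159} X_i, where X_i = 1_{π(i) > i}.
For each fixed i, π(i) is uniform over {1, …, 159} (marginal of a uniform permutation), so P[π(i) > i] = (n − i)/n. Summing: Σ_{i=1}^{159} (n − i)/n = (0 + 1 + … + 158)/159 = 159(159 − 1)/(2·159) = (159 − 1)/2.
Hence E[X] = Σ_{i=1}^{159} (159 − i)/159 = 79 ≈ 79.00000.

E[X] = 79 = 79.00000.


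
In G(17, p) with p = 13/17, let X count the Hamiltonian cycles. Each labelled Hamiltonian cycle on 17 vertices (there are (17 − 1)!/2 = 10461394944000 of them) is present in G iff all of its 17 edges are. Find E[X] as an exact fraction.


K_17 has (17 − 1)!/2 = 10461394944000 labelled Hamiltonian cycles.
For each such Hamiltonian cycle H, let X_H = 1 if all 17 edges of H are present in G. Then P[X_H = 1] = p^{17} = (13/17)^{17} = 8650415919381337933/827240261886336764177.
Summing the indicators: E[X] = Σ_H E[X_H] = 10461394944000 · p^{17} = 10461394944000 · 8650415919381337933/827240261886336764177 = 90495417362513040260241610752000/827240261886336764177.
Numerically: E[X] ≈ 1.094e+11.

E[X] = 10461394944000 · (13/17)^{17} = 90495417362513040260241610752000/827240261886336764177 ≈ 1.094e+11.


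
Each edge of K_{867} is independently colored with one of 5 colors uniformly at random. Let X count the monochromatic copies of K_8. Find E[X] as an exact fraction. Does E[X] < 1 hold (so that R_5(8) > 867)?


E[X] = C(867, 8) · 5^{1 − 28} = 7665949963452117060 · 5^{−27} = 7665949963452117060/7450580596923828125.
As a reduced fraction: E[X] = 1533189992690423412/1490116119384765625 ≈ 1.0289.
Is E[X] < 1? NO.
Since E[X] ≥ 1, the first-moment bound is inconclusive at n = 867; it does NOT by itself certify R_5(8) > 867.

E[X] = 1533189992690423412/1490116119384765625 ≈ 1.0289; E[X] ≥ 1; first-moment method inconclusive here.


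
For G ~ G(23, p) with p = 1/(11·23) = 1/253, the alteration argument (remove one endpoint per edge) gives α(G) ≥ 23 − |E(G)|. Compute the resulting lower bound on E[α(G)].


E[|E(G)|] = C(23, 2)·p = 253 · (1/253) = 1.
E[α(G)] ≥ n − E[|E(G)|] = 23 − 1 = 22.
Numerically: ≈ 22.000000.
(This is only a lower bound; the true E[α(G)] may be larger.)

E[α(G)] ≥ 22 ≈ 22.000000.


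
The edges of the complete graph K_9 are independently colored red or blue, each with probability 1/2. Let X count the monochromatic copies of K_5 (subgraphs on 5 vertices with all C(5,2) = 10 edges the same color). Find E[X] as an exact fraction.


Let X = Σ_S X_S over the C(9, 5) = 126 subsets S of size 5, where X_S = 1 if the K_5 on S is monochromatic.
For a fixed S, the K_5 on S has C(5, 2) = 10 edges. P[all 10 edges red] = (1/2)^10, and likewise for blue, so P[monochromatic] = 2·(1/2)^10 = 2^{1 − 10} = 1/512.
Summing: E[X] = C(9, 5) · 2^{1 − 10} = 126 · 1/512 = 63/256.
Numerically: E[X] ≈ 0.24609.

E[X] = C(9,5)·2^(1−C(5,2)) = 63/256 ≈ 0.24609.


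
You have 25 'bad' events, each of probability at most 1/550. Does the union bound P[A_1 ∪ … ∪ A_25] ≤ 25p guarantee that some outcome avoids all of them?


Union bound: P[∪_{i=1}^{25} A_i] ≤ Σ_i P[A_i] ≤ 25·p = 25·(1/550) = 1/22.
Numerically: 1/22 ≈ 0.0455.
Is 1/22 < 1? YES.
Since P[∪ A_i] ≤ 1/22 < 1, the complement has P[∩ A_i^c] ≥ 1 − 1/22 = 21/22 > 0, so some outcome avoids every A_i.

25·p = 1/22 ≈ 0.0455; existence CERTIFIED by the union bound.


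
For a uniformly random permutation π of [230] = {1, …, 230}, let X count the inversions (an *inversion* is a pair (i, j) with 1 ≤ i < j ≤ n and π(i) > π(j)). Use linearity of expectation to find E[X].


Write X = Σ X_I over the C(230, 2) = 26335 pairs i < j, with X_I the indicator of one inversion.
There are 26335 indicators.
For each fixed pair i < j, the values π(i) and π(j) are two distinct elements of {1, …, 230} in uniformly random order; by symmetry P[π(i) > π(j)] = 1/2.
By linearity: E[X] = 26335 · (1/2) = C(230, 2) · (1/2) = 26335/2 = 26335/2 ≈ 13167.50000.

E[X] = 26335/2 = 13167.50000.


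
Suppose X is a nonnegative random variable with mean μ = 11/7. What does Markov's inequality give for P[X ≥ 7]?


μ = E[X] = 11/7, a = 7.
Markov: P[X ≥ 7] ≤ μ/a = (11/7)/7 = 11/49.
Numerically: ≈ 0.22449.
(Since a = 7 > μ = 1.57143, the bound 11/49 is < 1 and informative.)

P[X ≥ 7] ≤ 11/49 ≈ 0.22449.


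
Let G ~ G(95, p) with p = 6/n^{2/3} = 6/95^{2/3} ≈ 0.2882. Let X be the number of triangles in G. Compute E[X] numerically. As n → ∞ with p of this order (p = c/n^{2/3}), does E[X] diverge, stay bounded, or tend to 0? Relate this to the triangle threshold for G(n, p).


Number of potential triangles: C(95, 3) = 138415.
Each occurs with probability p³ ≈ (0.2882)³ ≈ 2.393352e-02.
By linearity: E[X] = C(95, 3)·p³ ≈ 138415 · 2.393352e-02 ≈ 3312.7579.
Since α = 2/3 < 1, p = c/n^{2/3} ≫ 1/n is above the triangle threshold p ~ 1/n. Asymptotically E[X] ~ (c³/6)·n^{3(1−α)} = (6³/6)·n^{1} → ∞; triangles are abundant w.h.p.

E[X] ≈ 3312.7579; in regime p = Θ(1/n^{2/3}) E[X] diverges (above the triangle threshold p ~ 1/n).


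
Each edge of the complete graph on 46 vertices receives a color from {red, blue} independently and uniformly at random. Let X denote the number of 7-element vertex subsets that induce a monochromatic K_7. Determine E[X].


Let X = Σ_S X_S over the C(46, 7) = 53524680 subsets S of size 7, where X_S = 1 if the K_7 on S is monochromatic.
For a fixed S, the K_7 on S has C(7, 2) = 21 edges. P[all 21 edges red] = (1/2)^21, and likewise for blue, so P[monochromatic] = 2·(1/2)^21 = 2^{1 − 21} = 1/1048576.
By linearity: E[X] = C(46, 7) · 2^{1 − 21} = 53524680 · 1/1048576 = 6690585/131072.
Numerically: E[X] ≈ 51.0451.

E[X] = C(46,7)·2^(1−C(7,2)) = 6690585/131072 ≈ 51.0451.


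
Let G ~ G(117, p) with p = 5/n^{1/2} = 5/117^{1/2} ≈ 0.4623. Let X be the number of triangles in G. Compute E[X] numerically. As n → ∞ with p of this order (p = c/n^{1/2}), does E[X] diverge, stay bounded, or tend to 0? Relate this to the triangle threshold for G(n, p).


Number of potential triangles: C(117, 3) = 260130.
Each occurs with probability p³ ≈ (0.4623)³ ≈ 9.877140e-02.
By linearity: E[X] = C(117, 3)·p³ ≈ 260130 · 9.877140e-02 ≈ 25693.4049.
Since α = 1/2 < 1, p = c/n^{1/2} ≫ 1/n is above the triangle threshold p ~ 1/n. Asymptotically E[X] ~ (c³/6)·n^{3(1−α)} = (5³/6)·n^{1.5} → ∞; triangles are abundant w.h.p.

E[X] ≈ 25693.4049; in regime p = Θ(1/n^{1/2}) E[X] diverges (above the triangle threshold p ~ 1/n).


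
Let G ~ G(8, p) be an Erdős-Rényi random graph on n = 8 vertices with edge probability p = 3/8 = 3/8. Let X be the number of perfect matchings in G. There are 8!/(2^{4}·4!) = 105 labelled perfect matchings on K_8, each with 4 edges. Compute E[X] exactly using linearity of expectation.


K_8 has 8!/(2^{4}·4!) = 105 labelled perfect matchings.
For each such perfect matching H, let X_H = 1 if all 4 edges of H are present in G. Then P[X_H = 1] = p^{4} = (3/8)^{4} = 81/4096.
By linearity of expectation: E[X] = Σ_H E[X_H] = 105 · p^{4} = 105 · 81/4096 = 8505/4096.
Numerically: E[X] ≈ 2.076.

E[X] = 105 · (3/8)^{4} = 8505/4096 ≈ 2.076.


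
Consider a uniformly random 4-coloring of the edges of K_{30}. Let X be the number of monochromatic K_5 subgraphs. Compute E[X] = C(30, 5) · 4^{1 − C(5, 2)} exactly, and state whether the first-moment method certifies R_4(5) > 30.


E[X] = C(30, 5) · 4^{1 − 10} = 142506 · 4^{−9} = 142506/262144.
As a reduced fraction: E[X] = 71253/131072 ≈ 0.54362.
Is E[X] < 1? YES.
Since E[X] < 1, there exists a 4-coloring of K_{30} with no monochromatic K_5; hence R_4(5) > 30.

E[X] = 71253/131072 ≈ 0.54362; E[X] < 1, so R_4(5) > 30.


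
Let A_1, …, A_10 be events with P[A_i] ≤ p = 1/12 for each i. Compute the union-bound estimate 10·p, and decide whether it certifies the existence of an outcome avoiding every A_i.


Union bound: P[∪_{i=1}^{10} A_i] ≤ Σ_i P[A_i] ≤ 10·p = 10·(1/12) = 5/6.
Numerically: 5/6 ≈ 0.8333333.
Is 5/6 < 1? YES.
Since P[∪ A_i] ≤ 5/6 < 1, the complement has P[∩ A_i^c] ≥ 1 − 5/6 = 1/6 > 0, so some outcome avoids every A_i.

10·p = 5/6 ≈ 0.8333333; existence CERTIFIED by the union bound.


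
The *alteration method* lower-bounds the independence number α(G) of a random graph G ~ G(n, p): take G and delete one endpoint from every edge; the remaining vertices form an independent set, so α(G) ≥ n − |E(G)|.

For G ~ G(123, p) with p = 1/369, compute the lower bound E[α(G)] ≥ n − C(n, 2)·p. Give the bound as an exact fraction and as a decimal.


E[|E(G)|] = C(123, 2)·p = 7503 · (1/369) = 61/3.
E[α(G)] ≥ n − E[|E(G)|] = 123 − 61/3 = 308/3.
Numerically: ≈ 102.6667.
(This is only a lower bound; the true E[α(G)] may be larger.)

E[α(G)] ≥ 308/3 ≈ 102.6667.


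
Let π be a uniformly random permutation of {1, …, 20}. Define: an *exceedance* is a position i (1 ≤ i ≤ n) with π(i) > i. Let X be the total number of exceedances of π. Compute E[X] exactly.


Write X = Σ_{i=1}^{20} X_i, where X_i = 1_{π(i) > i}.
For each fixed i, π(i) is uniform over {1, …, 20} (marginal of a uniform permutation), so P[π(i) > i] = (n − i)/n. Summing: Σ_{i=1}^{20} (n − i)/n = (0 + 1 + … + 19)/20 = 20(20 − 1)/(2·20) = (20 − 1)/2.
Hence E[X] = Σ_{i=1}^{20} (20 − i)/20 = 19/2 ≈ 9.50000.

E[X] = 19/2 = 9.50000.


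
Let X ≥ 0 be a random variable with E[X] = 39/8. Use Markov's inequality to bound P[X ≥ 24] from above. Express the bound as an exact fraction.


μ = E[X] = 39/8, a = 24.
Markov: P[X ≥ 24] ≤ μ/a = (39/8)/24 = 13/64.
Numerically: ≈ 0.2031.
(Since a = 24 > μ = 4.8750, the bound 13/64 is < 1 and informative.)

P[X ≥ 24] ≤ 13/64 ≈ 0.2031.


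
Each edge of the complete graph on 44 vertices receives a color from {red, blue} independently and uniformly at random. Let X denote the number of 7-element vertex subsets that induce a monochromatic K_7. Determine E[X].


Let X = Σ_S X_S over the C(44, 7) = 38320568 subsets S of size 7, where X_S = 1 if the K_7 on S is monochromatic.
For a fixed S, the K_7 on S has C(7, 2) = 21 edges. P[all 21 edges red] = (1/2)^21, and likewise for blue, so P[monochromatic] = 2·(1/2)^21 = 2^{1 − 21} = 1/1048576.
Summing: E[X] = C(44, 7) · 2^{1 − 21} = 38320568 · 1/1048576 = 4790071/131072.
Numerically: E[X] ≈ 36.54534.

E[X] = C(44,7)·2^(1−C(7,2)) = 4790071/131072 ≈ 36.54534.


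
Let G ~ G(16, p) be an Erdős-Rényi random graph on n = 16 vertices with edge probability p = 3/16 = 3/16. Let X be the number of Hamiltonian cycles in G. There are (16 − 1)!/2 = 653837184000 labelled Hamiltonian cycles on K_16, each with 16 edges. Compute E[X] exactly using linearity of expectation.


K_16 has (16 − 1)!/2 = 653837184000 labelled Hamiltonian cycles.
For each such Hamiltonian cycle H, let X_H = 1 if all 16 edges of H are present in G. Then P[X_H = 1] = p^{16} = (3/16)^{16} = 43046721/18446744073709551616.
By linearity of expectation: E[X] = Σ_H E[X_H] = 653837184000 · p^{16} = 653837184000 · 43046721/18446744073709551616 = 27485885585032875/18014398509481984.
Numerically: E[X] ≈ 1.526.

E[X] = 653837184000 · (3/16)^{16} = 27485885585032875/18014398509481984 ≈ 1.526.


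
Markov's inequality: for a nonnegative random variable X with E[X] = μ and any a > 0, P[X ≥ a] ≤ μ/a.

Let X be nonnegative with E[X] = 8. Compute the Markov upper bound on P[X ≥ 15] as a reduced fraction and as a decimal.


μ = E[X] = 8, a = 15.
Markov: P[X ≥ 15] ≤ μ/a = (8)/15 = 8/15.
Numerically: ≈ 0.5333.
(Since a = 15 > μ = 8.0000, the bound 8/15 is < 1 and informative.)

P[X ≥ 15] ≤ 8/15 ≈ 0.5333.


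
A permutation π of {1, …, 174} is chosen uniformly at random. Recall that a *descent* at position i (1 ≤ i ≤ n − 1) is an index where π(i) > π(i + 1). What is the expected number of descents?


Write X = Σ X_I over i = 1, …, 173, with X_I the indicator of one descent.
There are 173 indicators.
For each fixed i, the pair (π(i), π(i+1)) is a uniformly random ordered pair of distinct values from {1, …, 174}; by symmetry P[π(i) > π(i+1)] = 1/2.
By linearity: E[X] = 173 · (1/2) = (174 − 1) · (1/2) = 173/2 ≈ 86.500000.

E[X] = 173/2 = 86.500000.


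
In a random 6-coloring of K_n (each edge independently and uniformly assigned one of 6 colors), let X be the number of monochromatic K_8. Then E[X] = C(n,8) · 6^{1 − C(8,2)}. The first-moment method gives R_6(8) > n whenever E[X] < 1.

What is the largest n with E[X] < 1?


We need C(n, 8) · 6^{1 − 28} < 1, i.e. C(n, 8) < 6^{28 − 1} = 1023490369077469249536.
Check values of n near the boundary:
  n = 1591: C(1591, 8) = 1000427749141189953870; 1000427749141189953870 < 1023490369077469249536? YES
  n = 1592: C(1592, 8) = 1005480414540892933435; 1005480414540892933435 < 1023490369077469249536? YES
  n = 1593: C(1593, 8) = 1010555394551193970323; 1010555394551193970323 < 1023490369077469249536? YES
  n = 1594: C(1594, 8) = 1015652773590544255167; 1015652773590544255167 < 1023490369077469249536? YES
  n = 1595: C(1595, 8) = 1020772636343363633895; 1020772636343363633895 < 1023490369077469249536? YES
  n = 1596: C(1596, 8) = 1025915067760710553965; 1025915067760710553965 < 1023490369077469249536? NO
The largest n with C(n, 8) < 1023490369077469249536 is n = 1595 (where E[X] = 113419181815929292655/113721152119718805504 ≈ 0.9973). Hence R_6(8) > 1595, i.e. R_6(8) ≥ 1596.

Largest n = 1595; hence R_6(8) > 1595.


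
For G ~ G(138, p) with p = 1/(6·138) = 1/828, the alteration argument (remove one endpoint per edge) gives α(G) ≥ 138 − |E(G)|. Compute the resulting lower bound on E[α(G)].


E[|E(G)|] = C(138, 2)·p = 9453 · (1/828) = 137/12.
E[α(G)] ≥ n − E[|E(G)|] = 138 − 137/12 = 1519/12.
Numerically: ≈ 126.583.
(This is only a lower bound; the true E[α(G)] may be larger.)

E[α(G)] ≥ 1519/12 ≈ 126.583.


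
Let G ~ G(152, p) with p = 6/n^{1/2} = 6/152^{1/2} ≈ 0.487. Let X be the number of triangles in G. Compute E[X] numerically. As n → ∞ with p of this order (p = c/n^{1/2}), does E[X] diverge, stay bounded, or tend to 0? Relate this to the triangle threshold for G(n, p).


Number of potential triangles: C(152, 3) = 573800.
Each occurs with probability p³ ≈ (0.487)³ ≈ 1.15263e-01.
By linearity: E[X] = C(152, 3)·p³ ≈ 573800 · 1.15263e-01 ≈ 66137.673.
Since α = 1/2 < 1, p = c/n^{1/2} ≫ 1/n is above the triangle threshold p ~ 1/n. Asymptotically E[X] ~ (c³/6)·n^{3(1−α)} = (6³/6)·n^{1.5} → ∞; triangles are abundant w.h.p.

E[X] ≈ 66137.673; in regime p = Θ(1/n^{1/2}) E[X] diverges (above the triangle threshold p ~ 1/n).


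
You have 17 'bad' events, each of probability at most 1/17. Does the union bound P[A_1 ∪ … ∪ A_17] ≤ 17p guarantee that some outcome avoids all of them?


Union bound: P[∪_{i=1}^{17} A_i] ≤ Σ_i P[A_i] ≤ 17·p = 17·(1/17) = 1.
Numerically: 1 ≈ 1.0000.
Is 1 < 1? NO.
Since the bound 1 is ≥ 1, the union bound is uninformative here; it does NOT by itself certify existence.

17·p = 1 ≈ 1.0000; existence NOT certified by the union bound.


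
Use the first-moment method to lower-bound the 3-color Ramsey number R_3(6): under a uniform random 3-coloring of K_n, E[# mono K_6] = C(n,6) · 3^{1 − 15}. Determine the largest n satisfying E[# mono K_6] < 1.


We need C(n, 6) · 3^{1 − 15} < 1, i.e. C(n, 6) < 3^{15 − 1} = 4782969.
Check values of n near the boundary:
  n = 37: C(37, 6) = 2324784; 2324784 < 4782969? YES
  n = 38: C(38, 6) = 2760681; 2760681 < 4782969? YES
  n = 39: C(39, 6) = 3262623; 3262623 < 4782969? YES
  n = 40: C(40, 6) = 3838380; 3838380 < 4782969? YES
  n = 41: C(41, 6) = 4496388; 4496388 < 4782969? YES
  n = 42: C(42, 6) = 5245786; 5245786 < 4782969? NO
  n = 43: C(43, 6) = 6096454; 6096454 < 4782969? NO
The largest n with C(n, 6) < 4782969 is n = 41 (where E[X] = 1498796/1594323 ≈ 0.94008). Hence R_3(6) > 41, i.e. R_3(6) ≥ 42.

Largest n = 41; hence R_3(6) > 41.


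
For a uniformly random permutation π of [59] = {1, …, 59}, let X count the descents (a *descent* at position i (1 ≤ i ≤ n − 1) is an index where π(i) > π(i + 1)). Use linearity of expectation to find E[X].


Write X = Σ X_I over i = 1, …, 58, with X_I the indicator of one descent.
There are 58 indicators.
For each fixed i, the pair (π(i), π(i+1)) is a uniformly random ordered pair of distinct values from {1, …, 59}; by symmetry P[π(i) > π(i+1)] = 1/2.
By linearity: E[X] = 58 · (1/2) = (59 − 1) · (1/2) = 29 ≈ 29.000000.

E[X] = 29 = 29.000000.


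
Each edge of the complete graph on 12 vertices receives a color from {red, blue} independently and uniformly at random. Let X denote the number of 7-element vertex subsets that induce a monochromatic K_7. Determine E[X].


Let X = Σ_S X_S over the C(12, 7) = 792 subsets S of size 7, where X_S = 1 if the K_7 on S is monochromatic.
For a fixed S, the K_7 on S has C(7, 2) = 21 edges. P[all 21 edges red] = (1/2)^21, and likewise for blue, so P[monochromatic] = 2·(1/2)^21 = 2^{1 − 21} = 1/1048576.
By linearity: E[X] = C(12, 7) · 2^{1 − 21} = 792 · 1/1048576 = 99/131072.
Numerically: E[X] ≈ 0.00076.

E[X] = C(12,7)·2^(1−C(7,2)) = 99/131072 ≈ 0.00076.


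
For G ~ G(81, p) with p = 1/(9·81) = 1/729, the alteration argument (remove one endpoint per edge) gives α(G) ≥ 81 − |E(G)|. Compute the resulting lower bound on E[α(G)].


E[|E(G)|] = C(81, 2)·p = 3240 · (1/729) = 40/9.
E[α(G)] ≥ n − E[|E(G)|] = 81 − 40/9 = 689/9.
Numerically: ≈ 76.5556.
(This is only a lower bound; the true E[α(G)] may be larger.)

E[α(G)] ≥ 689/9 ≈ 76.5556.


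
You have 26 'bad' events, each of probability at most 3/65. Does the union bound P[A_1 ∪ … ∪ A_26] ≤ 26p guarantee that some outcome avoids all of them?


Union bound: P[∪_{i=1}^{26} A_i] ≤ Σ_i P[A_i] ≤ 26·p = 26·(3/65) = 6/5.
Numerically: 6/5 ≈ 1.200.
Is 6/5 < 1? NO.
Since the bound 6/5 is ≥ 1, the union bound is uninformative here; it does NOT by itself certify existence.

26·p = 6/5 ≈ 1.200; existence NOT certified by the union bound.


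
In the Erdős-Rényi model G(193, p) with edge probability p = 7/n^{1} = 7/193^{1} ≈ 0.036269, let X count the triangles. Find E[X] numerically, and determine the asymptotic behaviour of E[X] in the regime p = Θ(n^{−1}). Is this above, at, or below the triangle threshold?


Number of potential triangles: C(193, 3) = 1179616.
Each occurs with probability p³ ≈ (0.036269)³ ≈ 4.7711404e-05.
By linearity: E[X] = C(193, 3)·p³ ≈ 1179616 · 4.7711404e-05 ≈ 56.28114.
Here α = 1, so p = 7/n is exactly at the triangle threshold p ~ 1/n. Asymptotically E[X] → c³/6 = 7³/6 = 343/6 ≈ 57.16667, a bounded constant. In this regime the triangle count is asymptotically Poisson(c³/6).

E[X] ≈ 56.28114; in regime p = Θ(1/n^{1}) E[X] stays bounded (at the triangle threshold p ~ 1/n).


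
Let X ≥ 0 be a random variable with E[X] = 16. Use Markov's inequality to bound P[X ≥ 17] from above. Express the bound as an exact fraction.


μ = E[X] = 16, a = 17.
Markov: P[X ≥ 17] ≤ μ/a = (16)/17 = 16/17.
Numerically: ≈ 0.941176.
(Since a = 17 > μ = 16.000000, the bound 16/17 is < 1 and informative.)

P[X ≥ 17] ≤ 16/17 ≈ 0.941176.


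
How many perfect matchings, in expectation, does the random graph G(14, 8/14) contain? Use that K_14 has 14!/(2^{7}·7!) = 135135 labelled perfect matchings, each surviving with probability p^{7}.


K_14 has 14!/(2^{7}·7!) = 135135 labelled perfect matchings.
For each such perfect matching H, let X_H = 1 if all 7 edges of H are present in G. Then P[X_H = 1] = p^{7} = (4/7)^{7} = 16384/823543.
Summing the indicators: E[X] = Σ_H E[X_H] = 135135 · p^{7} = 135135 · 16384/823543 = 316293120/117649.
Numerically: E[X] ≈ 2688.45.

E[X] = 135135 · (4/7)^{7} = 316293120/117649 ≈ 2688.45.


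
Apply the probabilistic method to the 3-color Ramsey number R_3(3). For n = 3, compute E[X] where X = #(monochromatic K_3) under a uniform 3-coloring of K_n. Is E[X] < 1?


E[X] = C(3, 3) · 3^{1 − 3} = 1 · 3^{−2} = 1/9.
As a reduced fraction: E[X] = 1/9 ≈ 0.1111111.
Is E[X] < 1? YES.
Since E[X] < 1, there exists a 3-coloring of K_{3} with no monochromatic K_3; hence R_3(3) > 3.

E[X] = 1/9 ≈ 0.1111111; E[X] < 1, so R_3(3) > 3.


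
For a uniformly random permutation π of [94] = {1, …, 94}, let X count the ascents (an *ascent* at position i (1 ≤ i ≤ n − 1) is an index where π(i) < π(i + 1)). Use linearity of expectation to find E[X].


Write X = Σ X_I over i = 1, …, 93, with X_I the indicator of one ascent.
There are 93 indicators.
For each fixed i, the pair (π(i), π(i+1)) is a uniformly random ordered pair of distinct values from {1, …, 94}; by symmetry P[π(i) < π(i+1)] = 1/2.
By linearity: E[X] = 93 · (1/2) = (94 − 1) · (1/2) = 93/2 ≈ 46.50000.

E[X] = 93/2 = 46.50000.


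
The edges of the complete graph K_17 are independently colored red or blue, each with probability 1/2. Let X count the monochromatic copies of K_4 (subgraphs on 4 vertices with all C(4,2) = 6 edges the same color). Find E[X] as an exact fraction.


Let X = Σ_S X_S over the C(17, 4) = 2380 subsets S of size 4, where X_S = 1 if the K_4 on S is monochromatic.
For a fixed S, the K_4 on S has C(4, 2) = 6 edges. P[all 6 edges red] = (1/2)^6, and likewise for blue, so P[monochromatic] = 2·(1/2)^6 = 2^{1 − 6} = 1/32.
By linearity: E[X] = C(17, 4) · 2^{1 − 6} = 2380 · 1/32 = 595/8.
Numerically: E[X] ≈ 74.375.

E[X] = C(17,4)·2^(1−C(4,2)) = 595/8 ≈ 74.375.


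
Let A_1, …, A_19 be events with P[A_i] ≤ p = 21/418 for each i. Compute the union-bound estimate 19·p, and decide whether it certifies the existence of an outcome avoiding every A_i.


Union bound: P[∪_{i=1}^{19} A_i] ≤ Σ_i P[A_i] ≤ 19·p = 19·(21/418) = 21/22.
Numerically: 21/22 ≈ 0.9545.
Is 21/22 < 1? YES.
Since P[∪ A_i] ≤ 21/22 < 1, the complement has P[∩ A_i^c] ≥ 1 − 21/22 = 1/22 > 0, so some outcome avoids every A_i.

19·p = 21/22 ≈ 0.9545; existence CERTIFIED by the union bound.


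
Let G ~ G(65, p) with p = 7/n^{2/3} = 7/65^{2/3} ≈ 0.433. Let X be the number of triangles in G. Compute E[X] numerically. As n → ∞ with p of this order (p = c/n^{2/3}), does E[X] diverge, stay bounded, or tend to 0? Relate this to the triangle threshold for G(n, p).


Number of potential triangles: C(65, 3) = 43680.
Each occurs with probability p³ ≈ (0.433)³ ≈ 8.118343e-02.
By linearity: E[X] = C(65, 3)·p³ ≈ 43680 · 8.118343e-02 ≈ 3546.0923.
Since α = 2/3 < 1, p = c/n^{2/3} ≫ 1/n is above the triangle threshold p ~ 1/n. Asymptotically E[X] ~ (c³/6)·n^{3(1−α)} = (7³/6)·n^{1} → ∞; triangles are abundant w.h.p.

E[X] ≈ 3546.0923; in regime p = Θ(1/n^{2/3}) E[X] diverges (above the triangle threshold p ~ 1/n).


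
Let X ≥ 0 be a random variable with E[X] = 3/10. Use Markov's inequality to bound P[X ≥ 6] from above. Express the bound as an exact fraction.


μ = E[X] = 3/10, a = 6.
Markov: P[X ≥ 6] ≤ μ/a = (3/10)/6 = 1/20.
Numerically: ≈ 0.05000.
(Since a = 6 > μ = 0.30000, the bound 1/20 is < 1 and informative.)

P[X ≥ 6] ≤ 1/20 ≈ 0.05000.


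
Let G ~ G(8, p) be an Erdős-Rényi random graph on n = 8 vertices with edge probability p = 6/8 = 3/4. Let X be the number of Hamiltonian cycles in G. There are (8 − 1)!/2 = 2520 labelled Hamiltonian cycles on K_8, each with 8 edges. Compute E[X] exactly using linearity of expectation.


K_8 has (8 − 1)!/2 = 2520 labelled Hamiltonian cycles.
For each such Hamiltonian cycle H, let X_H = 1 if all 8 edges of H are present in G. Then P[X_H = 1] = p^{8} = (3/4)^{8} = 6561/65536.
Summing the indicators: E[X] = Σ_H E[X_H] = 2520 · p^{8} = 2520 · 6561/65536 = 2066715/8192.
Numerically: E[X] ≈ 252.

E[X] = 2520 · (3/4)^{8} = 2066715/8192 ≈ 252.


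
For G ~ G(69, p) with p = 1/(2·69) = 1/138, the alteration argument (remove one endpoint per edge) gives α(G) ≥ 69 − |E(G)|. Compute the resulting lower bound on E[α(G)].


E[|E(G)|] = C(69, 2)·p = 2346 · (1/138) = 17.
E[α(G)] ≥ n − E[|E(G)|] = 69 − 17 = 52.
Numerically: ≈ 52.0000.
(This is only a lower bound; the true E[α(G)] may be larger.)

E[α(G)] ≥ 52 ≈ 52.0000.


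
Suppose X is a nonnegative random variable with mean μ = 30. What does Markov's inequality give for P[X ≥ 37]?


μ = E[X] = 30, a = 37.
Markov: P[X ≥ 37] ≤ μ/a = (30)/37 = 30/37.
Numerically: ≈ 0.8108.
(Since a = 37 > μ = 30.0000, the bound 30/37 is < 1 and informative.)

P[X ≥ 37] ≤ 30/37 ≈ 0.8108.


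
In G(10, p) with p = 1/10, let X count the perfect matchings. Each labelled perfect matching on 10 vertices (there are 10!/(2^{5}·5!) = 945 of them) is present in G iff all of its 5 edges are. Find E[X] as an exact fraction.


K_10 has 10!/(2^{5}·5!) = 945 labelled perfect matchings.
For each such perfect matching H, let X_H = 1 if all 5 edges of H are present in G. Then P[X_H = 1] = p^{5} = (1/10)^{5} = 1/100000.
By linearity: E[X] = Σ_H E[X_H] = 945 · p^{5} = 945 · 1/100000 = 189/20000.
Numerically: E[X] ≈ 0.00945.

E[X] = 945 · (1/10)^{5} = 189/20000 ≈ 0.00945.


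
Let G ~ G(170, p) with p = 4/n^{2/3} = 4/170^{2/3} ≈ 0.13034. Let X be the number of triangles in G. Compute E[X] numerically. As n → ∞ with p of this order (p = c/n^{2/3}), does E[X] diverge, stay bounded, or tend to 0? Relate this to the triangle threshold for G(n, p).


Number of potential triangles: C(170, 3) = 804440.
Each occurs with probability p³ ≈ (0.13034)³ ≈ 2.2145329e-03.
By linearity: E[X] = C(170, 3)·p³ ≈ 804440 · 2.2145329e-03 ≈ 1781.45882.
Since α = 2/3 < 1, p = c/n^{2/3} ≫ 1/n is above the triangle threshold p ~ 1/n. Asymptotically E[X] ~ (c³/6)·n^{3(1−α)} = (4³/6)·n^{1} → ∞; triangles are abundant w.h.p.

E[X] ≈ 1781.45882; in regime p = Θ(1/n^{2/3}) E[X] diverges (above the triangle threshold p ~ 1/n).


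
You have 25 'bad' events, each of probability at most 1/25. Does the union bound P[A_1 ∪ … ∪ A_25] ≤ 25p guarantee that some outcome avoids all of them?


Union bound: P[∪_{i=1}^{25} A_i] ≤ Σ_i P[A_i] ≤ 25·p = 25·(1/25) = 1.
Numerically: 1 ≈ 1.00000.
Is 1 < 1? NO.
Since the bound 1 is ≥ 1, the union bound is uninformative here; it does NOT by itself certify existence.

25·p = 1 ≈ 1.00000; existence NOT certified by the union bound.


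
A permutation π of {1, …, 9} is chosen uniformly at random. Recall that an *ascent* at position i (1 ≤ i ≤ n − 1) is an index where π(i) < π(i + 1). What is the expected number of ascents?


Write X = Σ X_I over i = 1, …, 8, with X_I the indicator of one ascent.
There are 8 indicators.
For each fixed i, the pair (π(i), π(i+1)) is a uniformly random ordered pair of distinct values from {1, …, 9}; by symmetry P[π(i) < π(i+1)] = 1/2.
By linearity: E[X] = 8 · (1/2) = (9 − 1) · (1/2) = 4 ≈ 4.000.

E[X] = 4 = 4.000.


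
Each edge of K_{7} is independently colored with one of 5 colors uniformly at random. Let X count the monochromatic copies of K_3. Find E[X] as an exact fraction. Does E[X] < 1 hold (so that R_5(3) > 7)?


E[X] = C(7, 3) · 5^{1 − 3} = 35 · 5^{−2} = 35/25.
As a reduced fraction: E[X] = 7/5 ≈ 1.4000000.
Is E[X] < 1? NO.
Since E[X] ≥ 1, the first-moment bound is inconclusive at n = 7; it does NOT by itself certify R_5(3) > 7.

E[X] = 7/5 ≈ 1.4000000; E[X] ≥ 1; first-moment method inconclusive here.


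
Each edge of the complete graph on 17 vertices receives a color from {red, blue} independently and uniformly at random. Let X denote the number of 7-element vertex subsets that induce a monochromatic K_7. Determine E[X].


Let X = Σ_S X_S over the C(17, 7) = 19448 subsets S of size 7, where X_S = 1 if the K_7 on S is monochromatic.
For a fixed S, the K_7 on S has C(7, 2) = 21 edges. P[all 21 edges red] = (1/2)^21, and likewise for blue, so P[monochromatic] = 2·(1/2)^21 = 2^{1 − 21} = 1/1048576.
By linearity: E[X] = C(17, 7) · 2^{1 − 21} = 19448 · 1/1048576 = 2431/131072.
Numerically: E[X] ≈ 0.019.

E[X] = C(17,7)·2^(1−C(7,2)) = 2431/131072 ≈ 0.019.


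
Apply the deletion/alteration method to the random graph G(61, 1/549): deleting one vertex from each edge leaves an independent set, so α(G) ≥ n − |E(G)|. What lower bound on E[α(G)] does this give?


E[|E(G)|] = C(61, 2)·p = 1830 · (1/549) = 10/3.
E[α(G)] ≥ n − E[|E(G)|] = 61 − 10/3 = 173/3.
Numerically: ≈ 57.667.
(This is only a lower bound; the true E[α(G)] may be larger.)

E[α(G)] ≥ 173/3 ≈ 57.667.


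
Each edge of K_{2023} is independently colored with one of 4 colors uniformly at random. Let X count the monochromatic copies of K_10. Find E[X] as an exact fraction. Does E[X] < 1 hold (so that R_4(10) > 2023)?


E[X] = C(2023, 10) · 4^{1 − 45} = 309399856285778485315440716 · 4^{−44} = 309399856285778485315440716/309485009821345068724781056.
As a reduced fraction: E[X] = 77349964071444621328860179/77371252455336267181195264 ≈ 0.99972.
Is E[X] < 1? YES.
Since E[X] < 1, there exists a 4-coloring of K_{2023} with no monochromatic K_10; hence R_4(10) > 2023.

E[X] = 77349964071444621328860179/77371252455336267181195264 ≈ 0.99972; E[X] < 1, so R_4(10) > 2023.


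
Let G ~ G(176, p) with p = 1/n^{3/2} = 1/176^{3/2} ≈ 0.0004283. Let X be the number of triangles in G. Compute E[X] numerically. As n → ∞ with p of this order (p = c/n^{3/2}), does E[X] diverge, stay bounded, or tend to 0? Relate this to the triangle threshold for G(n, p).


Number of potential triangles: C(176, 3) = 893200.
Each occurs with probability p³ ≈ (0.0004283)³ ≈ 7.855847e-11.
By linearity: E[X] = C(176, 3)·p³ ≈ 893200 · 7.855847e-11 ≈ 0.0001.
Since α = 3/2 > 1, p = c/n^{3/2} = o(1/n) is below the triangle threshold p ~ 1/n. Asymptotically E[X] ~ (c³/6)·n^{3(1−α)} = (1³/6)·n^{-1.5} → 0, so by Markov's inequality G has no triangles w.h.p.

E[X] ≈ 0.0001; in regime p = Θ(1/n^{3/2}) E[X] tends to 0 (below the triangle threshold p ~ 1/n).
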